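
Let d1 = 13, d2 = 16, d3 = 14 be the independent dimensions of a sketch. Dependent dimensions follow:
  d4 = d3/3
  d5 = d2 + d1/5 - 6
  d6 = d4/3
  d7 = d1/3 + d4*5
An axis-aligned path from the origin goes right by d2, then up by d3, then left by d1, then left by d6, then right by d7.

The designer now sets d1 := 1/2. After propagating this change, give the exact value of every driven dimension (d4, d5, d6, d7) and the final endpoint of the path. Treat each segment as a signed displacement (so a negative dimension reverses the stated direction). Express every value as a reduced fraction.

Apply edit: d1 := 1/2
  d4 = d3/3 = 14/3
  d5 = d2 + d1/5 - 6 = 101/10
  d6 = d4/3 = 14/9
  d7 = d1/3 + d4*5 = 47/2
Walk from origin (0, 0):
  seg 1: right by d2 = 16 → (16, 0)
  seg 2: up by d3 = 14 → (16, 14)
  seg 3: left by d1 = 1/2 → (31/2, 14)
  seg 4: left by d6 = 14/9 → (251/18, 14)
  seg 5: right by d7 = 47/2 → (337/9, 14)

d4 = 14/3
d5 = 101/10
d6 = 14/9
d7 = 47/2
endpoint = (337/9, 14)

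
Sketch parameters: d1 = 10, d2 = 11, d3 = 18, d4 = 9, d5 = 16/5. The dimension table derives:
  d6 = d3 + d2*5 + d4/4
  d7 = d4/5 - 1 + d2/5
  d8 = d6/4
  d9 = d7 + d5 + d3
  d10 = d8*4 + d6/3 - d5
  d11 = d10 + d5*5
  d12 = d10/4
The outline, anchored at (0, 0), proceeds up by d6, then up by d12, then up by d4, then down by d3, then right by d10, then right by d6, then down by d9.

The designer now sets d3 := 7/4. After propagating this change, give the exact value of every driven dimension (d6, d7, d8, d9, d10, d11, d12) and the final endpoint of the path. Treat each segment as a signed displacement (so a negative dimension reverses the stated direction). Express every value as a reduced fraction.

Apply edit: d3 := 7/4
  d6 = d3 + d2*5 + d4/4 = 59
  d7 = d4/5 - 1 + d2/5 = 3
  d8 = d6/4 = 59/4
  d9 = d7 + d5 + d3 = 159/20
  d10 = d8*4 + d6/3 - d5 = 1132/15
  d11 = d10 + d5*5 = 1372/15
  d12 = d10/4 = 283/15
Walk from origin (0, 0):
  seg 1: up by d6 = 59 → (0, 59)
  seg 2: up by d12 = 283/15 → (0, 1168/15)
  seg 3: up by d4 = 9 → (0, 1303/15)
  seg 4: down by d3 = 7/4 → (0, 5107/60)
  seg 5: right by d10 = 1132/15 → (1132/15, 5107/60)
  seg 6: right by d6 = 59 → (2017/15, 5107/60)
  seg 7: down by d9 = 159/20 → (2017/15, 463/6)

d6 = 59
d7 = 3
d8 = 59/4
d9 = 159/20
d10 = 1132/15
d11 = 1372/15
d12 = 283/15
endpoint = (2017/15, 463/6)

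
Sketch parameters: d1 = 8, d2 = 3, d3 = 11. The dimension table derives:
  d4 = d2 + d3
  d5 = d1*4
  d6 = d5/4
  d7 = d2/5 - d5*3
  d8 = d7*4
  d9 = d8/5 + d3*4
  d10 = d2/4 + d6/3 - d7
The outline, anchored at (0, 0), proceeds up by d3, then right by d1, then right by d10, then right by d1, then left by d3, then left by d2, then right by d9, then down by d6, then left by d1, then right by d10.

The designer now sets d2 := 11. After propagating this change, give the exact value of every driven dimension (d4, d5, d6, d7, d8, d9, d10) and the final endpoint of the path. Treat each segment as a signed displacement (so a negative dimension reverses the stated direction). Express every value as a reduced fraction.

d4 = 22
d5 = 32
d6 = 8
d7 = -469/5
d8 = -1876/5
d9 = -776/25
d10 = 5953/60
endpoint = (23009/150, 3)

Apply edit: d2 := 11
  d4 = d2 + d3 = 22
  d5 = d1*4 = 32
  d6 = d5/4 = 8
  d7 = d2/5 - d5*3 = -469/5
  d8 = d7*4 = -1876/5
  d9 = d8/5 + d3*4 = -776/25
  d10 = d2/4 + d6/3 - d7 = 5953/60
Walk from origin (0, 0):
  seg 1: up by d3 = 11 → (0, 11)
  seg 2: right by d1 = 8 → (8, 11)
  seg 3: right by d10 = 5953/60 → (6433/60, 11)
  seg 4: right by d1 = 8 → (6913/60, 11)
  seg 5: left by d3 = 11 → (6253/60, 11)
  seg 6: left by d2 = 11 → (5593/60, 11)
  seg 7: right by d9 = -776/25 → (18653/300, 11)
  seg 8: down by d6 = 8 → (18653/300, 3)
  seg 9: left by d1 = 8 → (16253/300, 3)
  seg 10: right by d10 = 5953/60 → (23009/150, 3)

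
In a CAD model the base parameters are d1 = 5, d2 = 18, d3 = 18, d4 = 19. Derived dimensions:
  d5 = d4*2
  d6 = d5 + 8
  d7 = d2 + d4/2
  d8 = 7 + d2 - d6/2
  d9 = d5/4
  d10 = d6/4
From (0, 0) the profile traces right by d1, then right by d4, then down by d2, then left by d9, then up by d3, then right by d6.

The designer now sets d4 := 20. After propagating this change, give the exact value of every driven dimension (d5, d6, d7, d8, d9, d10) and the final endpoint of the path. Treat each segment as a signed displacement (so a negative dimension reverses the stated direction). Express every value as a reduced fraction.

d5 = 40
d6 = 48
d7 = 28
d8 = 1
d9 = 10
d10 = 12
endpoint = (63, 0)

Apply edit: d4 := 20
  d5 = d4*2 = 40
  d6 = d5 + 8 = 48
  d7 = d2 + d4/2 = 28
  d8 = 7 + d2 - d6/2 = 1
  d9 = d5/4 = 10
  d10 = d6/4 = 12
Walk from origin (0, 0):
  seg 1: right by d1 = 5 → (5, 0)
  seg 2: right by d4 = 20 → (25, 0)
  seg 3: down by d2 = 18 → (25, -18)
  seg 4: left by d9 = 10 → (15, -18)
  seg 5: up by d3 = 18 → (15, 0)
  seg 6: right by d6 = 48 → (63, 0)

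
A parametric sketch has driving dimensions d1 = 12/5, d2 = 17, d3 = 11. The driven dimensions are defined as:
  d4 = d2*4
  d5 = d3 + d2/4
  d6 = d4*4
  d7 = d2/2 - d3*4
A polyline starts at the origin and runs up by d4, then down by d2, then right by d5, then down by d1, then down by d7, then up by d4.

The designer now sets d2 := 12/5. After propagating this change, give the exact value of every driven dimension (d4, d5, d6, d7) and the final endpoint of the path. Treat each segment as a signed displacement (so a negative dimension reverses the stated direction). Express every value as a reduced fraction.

d4 = 48/5
d5 = 58/5
d6 = 192/5
d7 = -214/5
endpoint = (58/5, 286/5)

Apply edit: d2 := 12/5
  d4 = d2*4 = 48/5
  d5 = d3 + d2/4 = 58/5
  d6 = d4*4 = 192/5
  d7 = d2/2 - d3*4 = -214/5
Walk from origin (0, 0):
  seg 1: up by d4 = 48/5 → (0, 48/5)
  seg 2: down by d2 = 12/5 → (0, 36/5)
  seg 3: right by d5 = 58/5 → (58/5, 36/5)
  seg 4: down by d1 = 12/5 → (58/5, 24/5)
  seg 5: down by d7 = -214/5 → (58/5, 238/5)
  seg 6: up by d4 = 48/5 → (58/5, 286/5)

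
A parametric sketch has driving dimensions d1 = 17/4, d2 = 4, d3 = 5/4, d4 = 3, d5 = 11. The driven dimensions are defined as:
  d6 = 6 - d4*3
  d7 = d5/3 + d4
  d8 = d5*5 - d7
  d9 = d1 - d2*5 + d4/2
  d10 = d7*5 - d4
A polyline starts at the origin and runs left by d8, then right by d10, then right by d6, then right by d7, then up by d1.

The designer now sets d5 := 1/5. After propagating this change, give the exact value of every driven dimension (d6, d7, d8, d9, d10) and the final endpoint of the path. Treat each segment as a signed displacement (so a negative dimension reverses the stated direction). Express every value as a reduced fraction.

d6 = -3
d7 = 46/15
d8 = -31/15
d9 = -57/4
d10 = 37/3
endpoint = (217/15, 17/4)

Apply edit: d5 := 1/5
  d6 = 6 - d4*3 = -3
  d7 = d5/3 + d4 = 46/15
  d8 = d5*5 - d7 = -31/15
  d9 = d1 - d2*5 + d4/2 = -57/4
  d10 = d7*5 - d4 = 37/3
Walk from origin (0, 0):
  seg 1: left by d8 = -31/15 → (31/15, 0)
  seg 2: right by d10 = 37/3 → (72/5, 0)
  seg 3: right by d6 = -3 → (57/5, 0)
  seg 4: right by d7 = 46/15 → (217/15, 0)
  seg 5: up by d1 = 17/4 → (217/15, 17/4)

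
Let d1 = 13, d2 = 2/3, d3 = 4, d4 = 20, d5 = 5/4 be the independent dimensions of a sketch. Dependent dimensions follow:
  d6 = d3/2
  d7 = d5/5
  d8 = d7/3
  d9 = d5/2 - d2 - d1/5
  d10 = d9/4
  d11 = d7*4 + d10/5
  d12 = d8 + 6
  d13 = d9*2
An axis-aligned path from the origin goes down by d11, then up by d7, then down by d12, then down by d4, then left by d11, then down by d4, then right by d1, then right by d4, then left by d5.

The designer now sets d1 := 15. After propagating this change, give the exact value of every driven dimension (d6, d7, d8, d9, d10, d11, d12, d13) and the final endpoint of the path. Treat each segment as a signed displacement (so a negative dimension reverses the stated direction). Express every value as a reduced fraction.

Apply edit: d1 := 15
  d6 = d3/2 = 2
  d7 = d5/5 = 1/4
  d8 = d7/3 = 1/12
  d9 = d5/2 - d2 - d1/5 = -73/24
  d10 = d9/4 = -73/96
  d11 = d7*4 + d10/5 = 407/480
  d12 = d8 + 6 = 73/12
  d13 = d9*2 = -73/12
Walk from origin (0, 0):
  seg 1: down by d11 = 407/480 → (0, -407/480)
  seg 2: up by d7 = 1/4 → (0, -287/480)
  seg 3: down by d12 = 73/12 → (0, -1069/160)
  seg 4: down by d4 = 20 → (0, -4269/160)
  seg 5: left by d11 = 407/480 → (-407/480, -4269/160)
  seg 6: down by d4 = 20 → (-407/480, -7469/160)
  seg 7: right by d1 = 15 → (6793/480, -7469/160)
  seg 8: right by d4 = 20 → (16393/480, -7469/160)
  seg 9: left by d5 = 5/4 → (15793/480, -7469/160)

d6 = 2
d7 = 1/4
d8 = 1/12
d9 = -73/24
d10 = -73/96
d11 = 407/480
d12 = 73/12
d13 = -73/12
endpoint = (15793/480, -7469/160)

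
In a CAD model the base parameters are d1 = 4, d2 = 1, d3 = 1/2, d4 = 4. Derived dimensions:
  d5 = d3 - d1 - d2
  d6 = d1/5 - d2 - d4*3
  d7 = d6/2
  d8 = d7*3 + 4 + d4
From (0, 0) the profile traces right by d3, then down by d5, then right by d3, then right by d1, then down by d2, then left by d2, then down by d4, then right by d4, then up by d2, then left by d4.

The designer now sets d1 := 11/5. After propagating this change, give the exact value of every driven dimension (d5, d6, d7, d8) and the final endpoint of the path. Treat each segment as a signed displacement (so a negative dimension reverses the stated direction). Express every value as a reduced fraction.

Apply edit: d1 := 11/5
  d5 = d3 - d1 - d2 = -27/10
  d6 = d1/5 - d2 - d4*3 = -314/25
  d7 = d6/2 = -157/25
  d8 = d7*3 + 4 + d4 = -271/25
Walk from origin (0, 0):
  seg 1: right by d3 = 1/2 → (1/2, 0)
  seg 2: down by d5 = -27/10 → (1/2, 27/10)
  seg 3: right by d3 = 1/2 → (1, 27/10)
  seg 4: right by d1 = 11/5 → (16/5, 27/10)
  seg 5: down by d2 = 1 → (16/5, 17/10)
  seg 6: left by d2 = 1 → (11/5, 17/10)
  seg 7: down by d4 = 4 → (11/5, -23/10)
  seg 8: right by d4 = 4 → (31/5, -23/10)
  seg 9: up by d2 = 1 → (31/5, -13/10)
  seg 10: left by d4 = 4 → (11/5, -13/10)

d5 = -27/10
d6 = -314/25
d7 = -157/25
d8 = -271/25
endpoint = (11/5, -13/10)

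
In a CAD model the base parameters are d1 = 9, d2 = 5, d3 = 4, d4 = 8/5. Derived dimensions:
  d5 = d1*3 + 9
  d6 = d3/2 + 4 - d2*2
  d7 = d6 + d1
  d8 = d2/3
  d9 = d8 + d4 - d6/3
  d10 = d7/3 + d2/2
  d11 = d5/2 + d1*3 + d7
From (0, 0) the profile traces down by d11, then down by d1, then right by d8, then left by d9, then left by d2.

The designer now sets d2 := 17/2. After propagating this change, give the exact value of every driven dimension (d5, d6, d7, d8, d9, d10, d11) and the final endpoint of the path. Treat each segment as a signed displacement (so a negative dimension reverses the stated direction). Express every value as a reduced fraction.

Apply edit: d2 := 17/2
  d5 = d1*3 + 9 = 36
  d6 = d3/2 + 4 - d2*2 = -11
  d7 = d6 + d1 = -2
  d8 = d2/3 = 17/6
  d9 = d8 + d4 - d6/3 = 81/10
  d10 = d7/3 + d2/2 = 43/12
  d11 = d5/2 + d1*3 + d7 = 43
Walk from origin (0, 0):
  seg 1: down by d11 = 43 → (0, -43)
  seg 2: down by d1 = 9 → (0, -52)
  seg 3: right by d8 = 17/6 → (17/6, -52)
  seg 4: left by d9 = 81/10 → (-79/15, -52)
  seg 5: left by d2 = 17/2 → (-413/30, -52)

d5 = 36
d6 = -11
d7 = -2
d8 = 17/6
d9 = 81/10
d10 = 43/12
d11 = 43
endpoint = (-413/30, -52)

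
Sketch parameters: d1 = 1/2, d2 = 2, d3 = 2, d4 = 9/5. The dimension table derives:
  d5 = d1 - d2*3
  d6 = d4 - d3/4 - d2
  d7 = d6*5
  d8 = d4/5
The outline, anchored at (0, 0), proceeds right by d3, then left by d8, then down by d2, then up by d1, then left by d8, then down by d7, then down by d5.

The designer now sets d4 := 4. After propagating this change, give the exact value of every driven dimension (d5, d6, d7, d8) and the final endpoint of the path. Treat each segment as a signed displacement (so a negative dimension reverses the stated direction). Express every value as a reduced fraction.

d5 = -11/2
d6 = 3/2
d7 = 15/2
d8 = 4/5
endpoint = (2/5, -7/2)

Apply edit: d4 := 4
  d5 = d1 - d2*3 = -11/2
  d6 = d4 - d3/4 - d2 = 3/2
  d7 = d6*5 = 15/2
  d8 = d4/5 = 4/5
Walk from origin (0, 0):
  seg 1: right by d3 = 2 → (2, 0)
  seg 2: left by d8 = 4/5 → (6/5, 0)
  seg 3: down by d2 = 2 → (6/5, -2)
  seg 4: up by d1 = 1/2 → (6/5, -3/2)
  seg 5: left by d8 = 4/5 → (2/5, -3/2)
  seg 6: down by d7 = 15/2 → (2/5, -9)
  seg 7: down by d5 = -11/2 → (2/5, -7/2)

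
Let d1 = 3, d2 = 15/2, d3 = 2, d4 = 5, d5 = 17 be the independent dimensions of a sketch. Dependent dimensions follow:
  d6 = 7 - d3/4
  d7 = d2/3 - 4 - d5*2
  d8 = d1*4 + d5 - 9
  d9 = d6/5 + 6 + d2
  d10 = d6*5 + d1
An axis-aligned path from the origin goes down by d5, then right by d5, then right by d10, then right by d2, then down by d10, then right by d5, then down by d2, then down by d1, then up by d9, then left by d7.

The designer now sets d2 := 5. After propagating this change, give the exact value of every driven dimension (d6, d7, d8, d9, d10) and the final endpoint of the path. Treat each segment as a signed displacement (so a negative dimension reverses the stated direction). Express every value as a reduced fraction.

d6 = 13/2
d7 = -109/3
d8 = 20
d9 = 123/10
d10 = 71/2
endpoint = (665/6, -241/5)

Apply edit: d2 := 5
  d6 = 7 - d3/4 = 13/2
  d7 = d2/3 - 4 - d5*2 = -109/3
  d8 = d1*4 + d5 - 9 = 20
  d9 = d6/5 + 6 + d2 = 123/10
  d10 = d6*5 + d1 = 71/2
Walk from origin (0, 0):
  seg 1: down by d5 = 17 → (0, -17)
  seg 2: right by d5 = 17 → (17, -17)
  seg 3: right by d10 = 71/2 → (105/2, -17)
  seg 4: right by d2 = 5 → (115/2, -17)
  seg 5: down by d10 = 71/2 → (115/2, -105/2)
  seg 6: right by d5 = 17 → (149/2, -105/2)
  seg 7: down by d2 = 5 → (149/2, -115/2)
  seg 8: down by d1 = 3 → (149/2, -121/2)
  seg 9: up by d9 = 123/10 → (149/2, -241/5)
  seg 10: left by d7 = -109/3 → (665/6, -241/5)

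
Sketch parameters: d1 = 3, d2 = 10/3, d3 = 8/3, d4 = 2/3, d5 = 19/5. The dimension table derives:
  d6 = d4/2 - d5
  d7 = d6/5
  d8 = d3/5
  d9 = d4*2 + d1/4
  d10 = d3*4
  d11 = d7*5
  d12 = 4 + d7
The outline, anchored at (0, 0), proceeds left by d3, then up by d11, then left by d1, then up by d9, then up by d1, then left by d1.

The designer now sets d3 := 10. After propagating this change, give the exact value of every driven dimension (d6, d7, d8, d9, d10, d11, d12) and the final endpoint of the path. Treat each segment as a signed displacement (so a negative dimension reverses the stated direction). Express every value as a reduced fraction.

Apply edit: d3 := 10
  d6 = d4/2 - d5 = -52/15
  d7 = d6/5 = -52/75
  d8 = d3/5 = 2
  d9 = d4*2 + d1/4 = 25/12
  d10 = d3*4 = 40
  d11 = d7*5 = -52/15
  d12 = 4 + d7 = 248/75
Walk from origin (0, 0):
  seg 1: left by d3 = 10 → (-10, 0)
  seg 2: up by d11 = -52/15 → (-10, -52/15)
  seg 3: left by d1 = 3 → (-13, -52/15)
  seg 4: up by d9 = 25/12 → (-13, -83/60)
  seg 5: up by d1 = 3 → (-13, 97/60)
  seg 6: left by d1 = 3 → (-16, 97/60)

d6 = -52/15
d7 = -52/75
d8 = 2
d9 = 25/12
d10 = 40
d11 = -52/15
d12 = 248/75
endpoint = (-16, 97/60)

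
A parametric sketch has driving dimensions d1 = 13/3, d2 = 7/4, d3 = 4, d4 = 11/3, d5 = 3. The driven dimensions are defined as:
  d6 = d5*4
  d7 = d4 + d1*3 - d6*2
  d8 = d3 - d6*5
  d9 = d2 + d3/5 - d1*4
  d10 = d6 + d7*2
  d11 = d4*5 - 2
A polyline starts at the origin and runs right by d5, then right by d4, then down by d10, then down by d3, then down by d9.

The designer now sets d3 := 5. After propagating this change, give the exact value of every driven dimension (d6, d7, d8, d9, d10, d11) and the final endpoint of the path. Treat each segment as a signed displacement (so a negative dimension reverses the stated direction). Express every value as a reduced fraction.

d6 = 12
d7 = -22/3
d8 = -55
d9 = -175/12
d10 = -8/3
d11 = 49/3
endpoint = (20/3, 49/4)

Apply edit: d3 := 5
  d6 = d5*4 = 12
  d7 = d4 + d1*3 - d6*2 = -22/3
  d8 = d3 - d6*5 = -55
  d9 = d2 + d3/5 - d1*4 = -175/12
  d10 = d6 + d7*2 = -8/3
  d11 = d4*5 - 2 = 49/3
Walk from origin (0, 0):
  seg 1: right by d5 = 3 → (3, 0)
  seg 2: right by d4 = 11/3 → (20/3, 0)
  seg 3: down by d10 = -8/3 → (20/3, 8/3)
  seg 4: down by d3 = 5 → (20/3, -7/3)
  seg 5: down by d9 = -175/12 → (20/3, 49/4)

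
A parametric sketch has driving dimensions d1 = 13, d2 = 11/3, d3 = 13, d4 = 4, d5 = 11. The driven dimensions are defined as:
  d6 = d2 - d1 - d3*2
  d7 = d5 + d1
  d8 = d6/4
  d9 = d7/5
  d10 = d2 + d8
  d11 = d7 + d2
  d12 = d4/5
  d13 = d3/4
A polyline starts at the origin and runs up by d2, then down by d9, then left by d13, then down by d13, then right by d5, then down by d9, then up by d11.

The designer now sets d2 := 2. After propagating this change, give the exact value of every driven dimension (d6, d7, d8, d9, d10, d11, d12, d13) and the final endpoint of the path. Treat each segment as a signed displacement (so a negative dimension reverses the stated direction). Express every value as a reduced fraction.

d6 = -37
d7 = 24
d8 = -37/4
d9 = 24/5
d10 = -29/4
d11 = 26
d12 = 4/5
d13 = 13/4
endpoint = (31/4, 303/20)

Apply edit: d2 := 2
  d6 = d2 - d1 - d3*2 = -37
  d7 = d5 + d1 = 24
  d8 = d6/4 = -37/4
  d9 = d7/5 = 24/5
  d10 = d2 + d8 = -29/4
  d11 = d7 + d2 = 26
  d12 = d4/5 = 4/5
  d13 = d3/4 = 13/4
Walk from origin (0, 0):
  seg 1: up by d2 = 2 → (0, 2)
  seg 2: down by d9 = 24/5 → (0, -14/5)
  seg 3: left by d13 = 13/4 → (-13/4, -14/5)
  seg 4: down by d13 = 13/4 → (-13/4, -121/20)
  seg 5: right by d5 = 11 → (31/4, -121/20)
  seg 6: down by d9 = 24/5 → (31/4, -217/20)
  seg 7: up by d11 = 26 → (31/4, 303/20)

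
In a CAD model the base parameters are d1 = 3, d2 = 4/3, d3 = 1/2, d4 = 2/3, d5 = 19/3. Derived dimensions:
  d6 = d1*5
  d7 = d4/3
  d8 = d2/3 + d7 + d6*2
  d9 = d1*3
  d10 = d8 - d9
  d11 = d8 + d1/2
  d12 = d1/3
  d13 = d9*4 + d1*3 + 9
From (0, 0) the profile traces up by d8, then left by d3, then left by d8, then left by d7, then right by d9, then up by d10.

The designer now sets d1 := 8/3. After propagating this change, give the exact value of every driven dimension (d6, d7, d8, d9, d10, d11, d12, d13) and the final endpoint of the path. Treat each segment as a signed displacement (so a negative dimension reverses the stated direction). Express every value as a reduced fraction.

Apply edit: d1 := 8/3
  d6 = d1*5 = 40/3
  d7 = d4/3 = 2/9
  d8 = d2/3 + d7 + d6*2 = 82/3
  d9 = d1*3 = 8
  d10 = d8 - d9 = 58/3
  d11 = d8 + d1/2 = 86/3
  d12 = d1/3 = 8/9
  d13 = d9*4 + d1*3 + 9 = 49
Walk from origin (0, 0):
  seg 1: up by d8 = 82/3 → (0, 82/3)
  seg 2: left by d3 = 1/2 → (-1/2, 82/3)
  seg 3: left by d8 = 82/3 → (-167/6, 82/3)
  seg 4: left by d7 = 2/9 → (-505/18, 82/3)
  seg 5: right by d9 = 8 → (-361/18, 82/3)
  seg 6: up by d10 = 58/3 → (-361/18, 140/3)

d6 = 40/3
d7 = 2/9
d8 = 82/3
d9 = 8
d10 = 58/3
d11 = 86/3
d12 = 8/9
d13 = 49
endpoint = (-361/18, 140/3)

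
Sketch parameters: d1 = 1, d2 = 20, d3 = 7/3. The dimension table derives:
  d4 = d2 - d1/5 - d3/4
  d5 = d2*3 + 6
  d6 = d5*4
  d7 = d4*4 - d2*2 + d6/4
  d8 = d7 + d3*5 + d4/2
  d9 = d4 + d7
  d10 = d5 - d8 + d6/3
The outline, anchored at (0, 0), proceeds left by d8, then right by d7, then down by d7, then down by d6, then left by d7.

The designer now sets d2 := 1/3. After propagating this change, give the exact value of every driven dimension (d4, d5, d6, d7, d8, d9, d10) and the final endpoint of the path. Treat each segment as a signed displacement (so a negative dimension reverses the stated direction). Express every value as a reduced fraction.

d4 = -9/20
d5 = 7
d6 = 28
d7 = 68/15
d8 = 639/40
d9 = 49/12
d10 = 43/120
endpoint = (-639/40, -488/15)

Apply edit: d2 := 1/3
  d4 = d2 - d1/5 - d3/4 = -9/20
  d5 = d2*3 + 6 = 7
  d6 = d5*4 = 28
  d7 = d4*4 - d2*2 + d6/4 = 68/15
  d8 = d7 + d3*5 + d4/2 = 639/40
  d9 = d4 + d7 = 49/12
  d10 = d5 - d8 + d6/3 = 43/120
Walk from origin (0, 0):
  seg 1: left by d8 = 639/40 → (-639/40, 0)
  seg 2: right by d7 = 68/15 → (-1373/120, 0)
  seg 3: down by d7 = 68/15 → (-1373/120, -68/15)
  seg 4: down by d6 = 28 → (-1373/120, -488/15)
  seg 5: left by d7 = 68/15 → (-639/40, -488/15)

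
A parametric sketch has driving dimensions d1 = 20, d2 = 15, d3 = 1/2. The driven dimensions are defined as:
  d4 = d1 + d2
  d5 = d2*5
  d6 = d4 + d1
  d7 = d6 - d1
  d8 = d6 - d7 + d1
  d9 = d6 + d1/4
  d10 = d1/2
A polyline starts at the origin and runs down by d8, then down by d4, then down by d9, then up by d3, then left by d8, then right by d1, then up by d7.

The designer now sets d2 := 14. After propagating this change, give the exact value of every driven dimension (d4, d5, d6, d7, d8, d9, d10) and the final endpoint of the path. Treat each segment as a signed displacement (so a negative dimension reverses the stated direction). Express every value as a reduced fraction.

d4 = 34
d5 = 70
d6 = 54
d7 = 34
d8 = 40
d9 = 59
d10 = 10
endpoint = (-20, -197/2)

Apply edit: d2 := 14
  d4 = d1 + d2 = 34
  d5 = d2*5 = 70
  d6 = d4 + d1 = 54
  d7 = d6 - d1 = 34
  d8 = d6 - d7 + d1 = 40
  d9 = d6 + d1/4 = 59
  d10 = d1/2 = 10
Walk from origin (0, 0):
  seg 1: down by d8 = 40 → (0, -40)
  seg 2: down by d4 = 34 → (0, -74)
  seg 3: down by d9 = 59 → (0, -133)
  seg 4: up by d3 = 1/2 → (0, -265/2)
  seg 5: left by d8 = 40 → (-40, -265/2)
  seg 6: right by d1 = 20 → (-20, -265/2)
  seg 7: up by d7 = 34 → (-20, -197/2)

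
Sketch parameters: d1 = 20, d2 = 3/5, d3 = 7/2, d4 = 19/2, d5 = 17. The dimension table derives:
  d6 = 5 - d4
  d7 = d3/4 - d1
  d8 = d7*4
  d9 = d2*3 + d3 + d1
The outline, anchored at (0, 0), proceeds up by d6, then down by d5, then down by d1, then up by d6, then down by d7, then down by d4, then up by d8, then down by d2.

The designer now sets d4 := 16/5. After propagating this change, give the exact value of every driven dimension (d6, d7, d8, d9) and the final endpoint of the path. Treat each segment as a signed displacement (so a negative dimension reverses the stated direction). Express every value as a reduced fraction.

Apply edit: d4 := 16/5
  d6 = 5 - d4 = 9/5
  d7 = d3/4 - d1 = -153/8
  d8 = d7*4 = -153/2
  d9 = d2*3 + d3 + d1 = 253/10
Walk from origin (0, 0):
  seg 1: up by d6 = 9/5 → (0, 9/5)
  seg 2: down by d5 = 17 → (0, -76/5)
  seg 3: down by d1 = 20 → (0, -176/5)
  seg 4: up by d6 = 9/5 → (0, -167/5)
  seg 5: down by d7 = -153/8 → (0, -571/40)
  seg 6: down by d4 = 16/5 → (0, -699/40)
  seg 7: up by d8 = -153/2 → (0, -3759/40)
  seg 8: down by d2 = 3/5 → (0, -3783/40)

d6 = 9/5
d7 = -153/8
d8 = -153/2
d9 = 253/10
endpoint = (0, -3783/40)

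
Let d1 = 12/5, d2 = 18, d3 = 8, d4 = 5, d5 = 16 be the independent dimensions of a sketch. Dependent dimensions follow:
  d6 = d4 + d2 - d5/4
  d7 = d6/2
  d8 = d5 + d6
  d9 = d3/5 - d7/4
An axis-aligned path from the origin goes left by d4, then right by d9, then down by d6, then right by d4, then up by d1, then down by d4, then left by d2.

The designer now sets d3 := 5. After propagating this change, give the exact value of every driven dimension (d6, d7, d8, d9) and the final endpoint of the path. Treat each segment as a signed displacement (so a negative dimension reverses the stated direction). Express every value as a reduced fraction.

d6 = 19
d7 = 19/2
d8 = 35
d9 = -11/8
endpoint = (-155/8, -108/5)

Apply edit: d3 := 5
  d6 = d4 + d2 - d5/4 = 19
  d7 = d6/2 = 19/2
  d8 = d5 + d6 = 35
  d9 = d3/5 - d7/4 = -11/8
Walk from origin (0, 0):
  seg 1: left by d4 = 5 → (-5, 0)
  seg 2: right by d9 = -11/8 → (-51/8, 0)
  seg 3: down by d6 = 19 → (-51/8, -19)
  seg 4: right by d4 = 5 → (-11/8, -19)
  seg 5: up by d1 = 12/5 → (-11/8, -83/5)
  seg 6: down by d4 = 5 → (-11/8, -108/5)
  seg 7: left by d2 = 18 → (-155/8, -108/5)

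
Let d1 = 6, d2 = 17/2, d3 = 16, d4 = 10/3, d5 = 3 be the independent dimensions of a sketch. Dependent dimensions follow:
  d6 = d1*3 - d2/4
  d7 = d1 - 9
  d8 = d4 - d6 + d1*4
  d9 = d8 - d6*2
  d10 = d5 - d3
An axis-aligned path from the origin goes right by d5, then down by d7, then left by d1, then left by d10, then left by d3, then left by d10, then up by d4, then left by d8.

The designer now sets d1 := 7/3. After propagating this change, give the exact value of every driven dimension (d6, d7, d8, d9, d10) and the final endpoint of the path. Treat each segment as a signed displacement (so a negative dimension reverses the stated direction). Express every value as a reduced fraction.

Apply edit: d1 := 7/3
  d6 = d1*3 - d2/4 = 39/8
  d7 = d1 - 9 = -20/3
  d8 = d4 - d6 + d1*4 = 187/24
  d9 = d8 - d6*2 = -47/24
  d10 = d5 - d3 = -13
Walk from origin (0, 0):
  seg 1: right by d5 = 3 → (3, 0)
  seg 2: down by d7 = -20/3 → (3, 20/3)
  seg 3: left by d1 = 7/3 → (2/3, 20/3)
  seg 4: left by d10 = -13 → (41/3, 20/3)
  seg 5: left by d3 = 16 → (-7/3, 20/3)
  seg 6: left by d10 = -13 → (32/3, 20/3)
  seg 7: up by d4 = 10/3 → (32/3, 10)
  seg 8: left by d8 = 187/24 → (23/8, 10)

d6 = 39/8
d7 = -20/3
d8 = 187/24
d9 = -47/24
d10 = -13
endpoint = (23/8, 10)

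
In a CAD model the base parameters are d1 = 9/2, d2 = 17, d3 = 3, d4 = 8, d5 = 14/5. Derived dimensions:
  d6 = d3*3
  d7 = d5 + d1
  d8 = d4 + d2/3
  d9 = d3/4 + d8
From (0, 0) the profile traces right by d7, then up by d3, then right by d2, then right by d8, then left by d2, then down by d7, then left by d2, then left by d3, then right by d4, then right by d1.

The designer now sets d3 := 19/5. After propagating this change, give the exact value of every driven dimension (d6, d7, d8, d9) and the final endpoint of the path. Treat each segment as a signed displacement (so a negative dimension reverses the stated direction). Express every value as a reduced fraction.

Apply edit: d3 := 19/5
  d6 = d3*3 = 57/5
  d7 = d5 + d1 = 73/10
  d8 = d4 + d2/3 = 41/3
  d9 = d3/4 + d8 = 877/60
Walk from origin (0, 0):
  seg 1: right by d7 = 73/10 → (73/10, 0)
  seg 2: up by d3 = 19/5 → (73/10, 19/5)
  seg 3: right by d2 = 17 → (243/10, 19/5)
  seg 4: right by d8 = 41/3 → (1139/30, 19/5)
  seg 5: left by d2 = 17 → (629/30, 19/5)
  seg 6: down by d7 = 73/10 → (629/30, -7/2)
  seg 7: left by d2 = 17 → (119/30, -7/2)
  seg 8: left by d3 = 19/5 → (1/6, -7/2)
  seg 9: right by d4 = 8 → (49/6, -7/2)
  seg 10: right by d1 = 9/2 → (38/3, -7/2)

d6 = 57/5
d7 = 73/10
d8 = 41/3
d9 = 877/60
endpoint = (38/3, -7/2)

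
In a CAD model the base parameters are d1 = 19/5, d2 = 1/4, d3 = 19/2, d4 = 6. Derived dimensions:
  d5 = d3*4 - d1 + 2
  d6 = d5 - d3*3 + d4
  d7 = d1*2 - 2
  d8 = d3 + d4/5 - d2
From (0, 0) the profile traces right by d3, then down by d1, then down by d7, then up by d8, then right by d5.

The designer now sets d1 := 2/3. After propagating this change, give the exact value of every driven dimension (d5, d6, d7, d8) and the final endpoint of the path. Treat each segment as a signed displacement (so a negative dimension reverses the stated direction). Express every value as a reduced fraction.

d5 = 118/3
d6 = 101/6
d7 = -2/3
d8 = 209/20
endpoint = (293/6, 209/20)

Apply edit: d1 := 2/3
  d5 = d3*4 - d1 + 2 = 118/3
  d6 = d5 - d3*3 + d4 = 101/6
  d7 = d1*2 - 2 = -2/3
  d8 = d3 + d4/5 - d2 = 209/20
Walk from origin (0, 0):
  seg 1: right by d3 = 19/2 → (19/2, 0)
  seg 2: down by d1 = 2/3 → (19/2, -2/3)
  seg 3: down by d7 = -2/3 → (19/2, 0)
  seg 4: up by d8 = 209/20 → (19/2, 209/20)
  seg 5: right by d5 = 118/3 → (293/6, 209/20)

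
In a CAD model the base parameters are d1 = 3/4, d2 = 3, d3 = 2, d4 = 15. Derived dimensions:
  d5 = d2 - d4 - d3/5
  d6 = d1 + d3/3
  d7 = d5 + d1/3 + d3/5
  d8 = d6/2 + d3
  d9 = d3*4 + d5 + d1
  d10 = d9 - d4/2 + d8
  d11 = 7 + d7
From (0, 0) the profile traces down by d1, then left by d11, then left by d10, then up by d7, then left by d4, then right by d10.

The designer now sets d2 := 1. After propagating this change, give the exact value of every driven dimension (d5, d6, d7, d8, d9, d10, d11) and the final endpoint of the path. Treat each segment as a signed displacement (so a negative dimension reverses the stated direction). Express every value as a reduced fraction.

d5 = -72/5
d6 = 17/12
d7 = -55/4
d8 = 65/24
d9 = -113/20
d10 = -1253/120
d11 = -27/4
endpoint = (-33/4, -29/2)

Apply edit: d2 := 1
  d5 = d2 - d4 - d3/5 = -72/5
  d6 = d1 + d3/3 = 17/12
  d7 = d5 + d1/3 + d3/5 = -55/4
  d8 = d6/2 + d3 = 65/24
  d9 = d3*4 + d5 + d1 = -113/20
  d10 = d9 - d4/2 + d8 = -1253/120
  d11 = 7 + d7 = -27/4
Walk from origin (0, 0):
  seg 1: down by d1 = 3/4 → (0, -3/4)
  seg 2: left by d11 = -27/4 → (27/4, -3/4)
  seg 3: left by d10 = -1253/120 → (2063/120, -3/4)
  seg 4: up by d7 = -55/4 → (2063/120, -29/2)
  seg 5: left by d4 = 15 → (263/120, -29/2)
  seg 6: right by d10 = -1253/120 → (-33/4, -29/2)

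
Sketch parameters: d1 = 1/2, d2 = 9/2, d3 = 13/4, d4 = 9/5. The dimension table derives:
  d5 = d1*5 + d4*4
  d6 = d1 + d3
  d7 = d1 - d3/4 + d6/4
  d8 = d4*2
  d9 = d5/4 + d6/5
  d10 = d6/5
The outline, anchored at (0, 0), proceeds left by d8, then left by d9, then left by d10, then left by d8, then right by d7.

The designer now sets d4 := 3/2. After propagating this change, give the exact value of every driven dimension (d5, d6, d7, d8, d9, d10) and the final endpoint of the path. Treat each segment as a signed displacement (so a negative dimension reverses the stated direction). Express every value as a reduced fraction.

d5 = 17/2
d6 = 15/4
d7 = 5/8
d8 = 3
d9 = 23/8
d10 = 3/4
endpoint = (-9, 0)

Apply edit: d4 := 3/2
  d5 = d1*5 + d4*4 = 17/2
  d6 = d1 + d3 = 15/4
  d7 = d1 - d3/4 + d6/4 = 5/8
  d8 = d4*2 = 3
  d9 = d5/4 + d6/5 = 23/8
  d10 = d6/5 = 3/4
Walk from origin (0, 0):
  seg 1: left by d8 = 3 → (-3, 0)
  seg 2: left by d9 = 23/8 → (-47/8, 0)
  seg 3: left by d10 = 3/4 → (-53/8, 0)
  seg 4: left by d8 = 3 → (-77/8, 0)
  seg 5: right by d7 = 5/8 → (-9, 0)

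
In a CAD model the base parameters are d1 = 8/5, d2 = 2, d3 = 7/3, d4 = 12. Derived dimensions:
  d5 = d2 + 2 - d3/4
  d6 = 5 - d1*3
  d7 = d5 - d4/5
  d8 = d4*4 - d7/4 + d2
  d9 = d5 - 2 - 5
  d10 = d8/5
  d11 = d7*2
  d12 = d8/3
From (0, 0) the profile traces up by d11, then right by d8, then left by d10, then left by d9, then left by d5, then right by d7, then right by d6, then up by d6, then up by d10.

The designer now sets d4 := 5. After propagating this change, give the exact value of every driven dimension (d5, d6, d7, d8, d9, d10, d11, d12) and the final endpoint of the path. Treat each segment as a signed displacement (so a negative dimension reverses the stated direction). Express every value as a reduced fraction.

Apply edit: d4 := 5
  d5 = d2 + 2 - d3/4 = 41/12
  d6 = 5 - d1*3 = 1/5
  d7 = d5 - d4/5 = 29/12
  d8 = d4*4 - d7/4 + d2 = 1027/48
  d9 = d5 - 2 - 5 = -43/12
  d10 = d8/5 = 1027/240
  d11 = d7*2 = 29/6
  d12 = d8/3 = 1027/144
Walk from origin (0, 0):
  seg 1: up by d11 = 29/6 → (0, 29/6)
  seg 2: right by d8 = 1027/48 → (1027/48, 29/6)
  seg 3: left by d10 = 1027/240 → (1027/60, 29/6)
  seg 4: left by d9 = -43/12 → (207/10, 29/6)
  seg 5: left by d5 = 41/12 → (1037/60, 29/6)
  seg 6: right by d7 = 29/12 → (197/10, 29/6)
  seg 7: right by d6 = 1/5 → (199/10, 29/6)
  seg 8: up by d6 = 1/5 → (199/10, 151/30)
  seg 9: up by d10 = 1027/240 → (199/10, 149/16)

d5 = 41/12
d6 = 1/5
d7 = 29/12
d8 = 1027/48
d9 = -43/12
d10 = 1027/240
d11 = 29/6
d12 = 1027/144
endpoint = (199/10, 149/16)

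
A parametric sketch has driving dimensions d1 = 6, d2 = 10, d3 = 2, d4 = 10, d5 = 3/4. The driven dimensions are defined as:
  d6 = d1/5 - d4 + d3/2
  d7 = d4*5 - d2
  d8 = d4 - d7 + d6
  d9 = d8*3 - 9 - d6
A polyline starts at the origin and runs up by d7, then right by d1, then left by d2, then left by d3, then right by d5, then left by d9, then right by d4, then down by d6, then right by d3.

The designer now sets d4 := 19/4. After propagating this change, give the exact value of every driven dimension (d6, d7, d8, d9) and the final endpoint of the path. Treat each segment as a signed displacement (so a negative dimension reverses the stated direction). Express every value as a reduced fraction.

Apply edit: d4 := 19/4
  d6 = d1/5 - d4 + d3/2 = -51/20
  d7 = d4*5 - d2 = 55/4
  d8 = d4 - d7 + d6 = -231/20
  d9 = d8*3 - 9 - d6 = -411/10
Walk from origin (0, 0):
  seg 1: up by d7 = 55/4 → (0, 55/4)
  seg 2: right by d1 = 6 → (6, 55/4)
  seg 3: left by d2 = 10 → (-4, 55/4)
  seg 4: left by d3 = 2 → (-6, 55/4)
  seg 5: right by d5 = 3/4 → (-21/4, 55/4)
  seg 6: left by d9 = -411/10 → (717/20, 55/4)
  seg 7: right by d4 = 19/4 → (203/5, 55/4)
  seg 8: down by d6 = -51/20 → (203/5, 163/10)
  seg 9: right by d3 = 2 → (213/5, 163/10)

d6 = -51/20
d7 = 55/4
d8 = -231/20
d9 = -411/10
endpoint = (213/5, 163/10)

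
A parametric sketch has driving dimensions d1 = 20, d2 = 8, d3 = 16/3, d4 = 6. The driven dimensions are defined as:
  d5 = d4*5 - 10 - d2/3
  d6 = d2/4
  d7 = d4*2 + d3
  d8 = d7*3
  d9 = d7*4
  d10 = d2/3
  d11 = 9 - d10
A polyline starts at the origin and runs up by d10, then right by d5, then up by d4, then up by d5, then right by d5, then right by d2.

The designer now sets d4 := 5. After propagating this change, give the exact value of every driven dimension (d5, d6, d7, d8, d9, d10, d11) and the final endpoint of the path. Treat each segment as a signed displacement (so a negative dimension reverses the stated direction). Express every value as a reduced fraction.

Apply edit: d4 := 5
  d5 = d4*5 - 10 - d2/3 = 37/3
  d6 = d2/4 = 2
  d7 = d4*2 + d3 = 46/3
  d8 = d7*3 = 46
  d9 = d7*4 = 184/3
  d10 = d2/3 = 8/3
  d11 = 9 - d10 = 19/3
Walk from origin (0, 0):
  seg 1: up by d10 = 8/3 → (0, 8/3)
  seg 2: right by d5 = 37/3 → (37/3, 8/3)
  seg 3: up by d4 = 5 → (37/3, 23/3)
  seg 4: up by d5 = 37/3 → (37/3, 20)
  seg 5: right by d5 = 37/3 → (74/3, 20)
  seg 6: right by d2 = 8 → (98/3, 20)

d5 = 37/3
d6 = 2
d7 = 46/3
d8 = 46
d9 = 184/3
d10 = 8/3
d11 = 19/3
endpoint = (98/3, 20)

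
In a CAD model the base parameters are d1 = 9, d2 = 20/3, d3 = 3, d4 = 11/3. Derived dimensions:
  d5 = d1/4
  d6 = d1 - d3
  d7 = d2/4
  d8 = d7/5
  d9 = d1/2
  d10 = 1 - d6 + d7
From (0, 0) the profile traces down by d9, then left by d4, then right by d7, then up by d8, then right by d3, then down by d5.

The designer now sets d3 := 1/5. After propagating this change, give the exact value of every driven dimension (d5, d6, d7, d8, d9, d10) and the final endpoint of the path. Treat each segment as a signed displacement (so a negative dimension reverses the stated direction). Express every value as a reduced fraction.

Apply edit: d3 := 1/5
  d5 = d1/4 = 9/4
  d6 = d1 - d3 = 44/5
  d7 = d2/4 = 5/3
  d8 = d7/5 = 1/3
  d9 = d1/2 = 9/2
  d10 = 1 - d6 + d7 = -92/15
Walk from origin (0, 0):
  seg 1: down by d9 = 9/2 → (0, -9/2)
  seg 2: left by d4 = 11/3 → (-11/3, -9/2)
  seg 3: right by d7 = 5/3 → (-2, -9/2)
  seg 4: up by d8 = 1/3 → (-2, -25/6)
  seg 5: right by d3 = 1/5 → (-9/5, -25/6)
  seg 6: down by d5 = 9/4 → (-9/5, -77/12)

d5 = 9/4
d6 = 44/5
d7 = 5/3
d8 = 1/3
d9 = 9/2
d10 = -92/15
endpoint = (-9/5, -77/12)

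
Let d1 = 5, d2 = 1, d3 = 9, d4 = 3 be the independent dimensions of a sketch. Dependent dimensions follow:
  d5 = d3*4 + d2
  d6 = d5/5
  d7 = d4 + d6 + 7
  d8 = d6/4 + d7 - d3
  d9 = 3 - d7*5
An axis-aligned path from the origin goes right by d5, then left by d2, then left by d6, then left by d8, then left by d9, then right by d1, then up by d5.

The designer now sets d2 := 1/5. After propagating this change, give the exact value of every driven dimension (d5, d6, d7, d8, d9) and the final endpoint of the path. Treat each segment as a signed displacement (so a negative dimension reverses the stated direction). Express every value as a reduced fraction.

d5 = 181/5
d6 = 181/25
d7 = 431/25
d8 = 201/20
d9 = -416/5
endpoint = (10691/100, 181/5)

Apply edit: d2 := 1/5
  d5 = d3*4 + d2 = 181/5
  d6 = d5/5 = 181/25
  d7 = d4 + d6 + 7 = 431/25
  d8 = d6/4 + d7 - d3 = 201/20
  d9 = 3 - d7*5 = -416/5
Walk from origin (0, 0):
  seg 1: right by d5 = 181/5 → (181/5, 0)
  seg 2: left by d2 = 1/5 → (36, 0)
  seg 3: left by d6 = 181/25 → (719/25, 0)
  seg 4: left by d8 = 201/20 → (1871/100, 0)
  seg 5: left by d9 = -416/5 → (10191/100, 0)
  seg 6: right by d1 = 5 → (10691/100, 0)
  seg 7: up by d5 = 181/5 → (10691/100, 181/5)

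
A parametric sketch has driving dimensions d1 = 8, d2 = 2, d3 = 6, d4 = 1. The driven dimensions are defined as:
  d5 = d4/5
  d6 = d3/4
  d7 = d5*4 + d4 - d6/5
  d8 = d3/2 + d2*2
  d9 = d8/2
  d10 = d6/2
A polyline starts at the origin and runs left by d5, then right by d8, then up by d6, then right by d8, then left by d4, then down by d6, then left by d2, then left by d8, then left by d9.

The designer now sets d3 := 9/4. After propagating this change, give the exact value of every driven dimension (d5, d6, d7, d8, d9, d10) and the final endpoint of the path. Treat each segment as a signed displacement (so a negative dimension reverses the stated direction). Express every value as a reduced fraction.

Apply edit: d3 := 9/4
  d5 = d4/5 = 1/5
  d6 = d3/4 = 9/16
  d7 = d5*4 + d4 - d6/5 = 27/16
  d8 = d3/2 + d2*2 = 41/8
  d9 = d8/2 = 41/16
  d10 = d6/2 = 9/32
Walk from origin (0, 0):
  seg 1: left by d5 = 1/5 → (-1/5, 0)
  seg 2: right by d8 = 41/8 → (197/40, 0)
  seg 3: up by d6 = 9/16 → (197/40, 9/16)
  seg 4: right by d8 = 41/8 → (201/20, 9/16)
  seg 5: left by d4 = 1 → (181/20, 9/16)
  seg 6: down by d6 = 9/16 → (181/20, 0)
  seg 7: left by d2 = 2 → (141/20, 0)
  seg 8: left by d8 = 41/8 → (77/40, 0)
  seg 9: left by d9 = 41/16 → (-51/80, 0)

d5 = 1/5
d6 = 9/16
d7 = 27/16
d8 = 41/8
d9 = 41/16
d10 = 9/32
endpoint = (-51/80, 0)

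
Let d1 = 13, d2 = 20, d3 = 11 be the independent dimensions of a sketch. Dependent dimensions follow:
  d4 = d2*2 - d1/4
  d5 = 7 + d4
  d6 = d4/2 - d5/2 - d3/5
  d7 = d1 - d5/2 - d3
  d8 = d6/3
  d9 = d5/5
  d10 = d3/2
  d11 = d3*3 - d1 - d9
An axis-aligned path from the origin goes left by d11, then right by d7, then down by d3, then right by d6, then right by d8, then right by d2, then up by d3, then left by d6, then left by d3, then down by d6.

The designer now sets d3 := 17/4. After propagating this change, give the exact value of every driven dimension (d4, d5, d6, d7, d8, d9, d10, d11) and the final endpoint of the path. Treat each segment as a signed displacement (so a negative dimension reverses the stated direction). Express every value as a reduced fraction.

d4 = 147/4
d5 = 175/4
d6 = -87/20
d7 = -105/8
d8 = -29/20
d9 = 35/4
d10 = 17/8
d11 = -9
endpoint = (407/40, 87/20)

Apply edit: d3 := 17/4
  d4 = d2*2 - d1/4 = 147/4
  d5 = 7 + d4 = 175/4
  d6 = d4/2 - d5/2 - d3/5 = -87/20
  d7 = d1 - d5/2 - d3 = -105/8
  d8 = d6/3 = -29/20
  d9 = d5/5 = 35/4
  d10 = d3/2 = 17/8
  d11 = d3*3 - d1 - d9 = -9
Walk from origin (0, 0):
  seg 1: left by d11 = -9 → (9, 0)
  seg 2: right by d7 = -105/8 → (-33/8, 0)
  seg 3: down by d3 = 17/4 → (-33/8, -17/4)
  seg 4: right by d6 = -87/20 → (-339/40, -17/4)
  seg 5: right by d8 = -29/20 → (-397/40, -17/4)
  seg 6: right by d2 = 20 → (403/40, -17/4)
  seg 7: up by d3 = 17/4 → (403/40, 0)
  seg 8: left by d6 = -87/20 → (577/40, 0)
  seg 9: left by d3 = 17/4 → (407/40, 0)
  seg 10: down by d6 = -87/20 → (407/40, 87/20)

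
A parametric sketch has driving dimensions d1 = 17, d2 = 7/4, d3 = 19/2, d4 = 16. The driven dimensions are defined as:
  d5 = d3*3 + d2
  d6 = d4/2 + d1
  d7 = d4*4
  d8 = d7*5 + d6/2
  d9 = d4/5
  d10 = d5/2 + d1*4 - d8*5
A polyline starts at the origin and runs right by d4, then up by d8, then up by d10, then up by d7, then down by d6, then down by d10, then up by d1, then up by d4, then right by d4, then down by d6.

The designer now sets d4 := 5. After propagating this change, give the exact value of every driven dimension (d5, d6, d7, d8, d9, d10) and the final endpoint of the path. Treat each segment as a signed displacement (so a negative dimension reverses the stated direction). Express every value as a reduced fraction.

d5 = 121/4
d6 = 39/2
d7 = 20
d8 = 439/4
d9 = 1
d10 = -3725/8
endpoint = (10, 451/4)

Apply edit: d4 := 5
  d5 = d3*3 + d2 = 121/4
  d6 = d4/2 + d1 = 39/2
  d7 = d4*4 = 20
  d8 = d7*5 + d6/2 = 439/4
  d9 = d4/5 = 1
  d10 = d5/2 + d1*4 - d8*5 = -3725/8
Walk from origin (0, 0):
  seg 1: right by d4 = 5 → (5, 0)
  seg 2: up by d8 = 439/4 → (5, 439/4)
  seg 3: up by d10 = -3725/8 → (5, -2847/8)
  seg 4: up by d7 = 20 → (5, -2687/8)
  seg 5: down by d6 = 39/2 → (5, -2843/8)
  seg 6: down by d10 = -3725/8 → (5, 441/4)
  seg 7: up by d1 = 17 → (5, 509/4)
  seg 8: up by d4 = 5 → (5, 529/4)
  seg 9: right by d4 = 5 → (10, 529/4)
  seg 10: down by d6 = 39/2 → (10, 451/4)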